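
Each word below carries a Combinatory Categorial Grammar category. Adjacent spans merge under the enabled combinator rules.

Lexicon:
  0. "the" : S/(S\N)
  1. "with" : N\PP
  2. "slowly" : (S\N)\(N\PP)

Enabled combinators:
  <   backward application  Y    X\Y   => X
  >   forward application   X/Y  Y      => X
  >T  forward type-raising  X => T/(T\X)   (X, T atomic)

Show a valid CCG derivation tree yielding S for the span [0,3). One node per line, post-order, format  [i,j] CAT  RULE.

[0,3] S   >
  [0,1] "the" : S/(S\N)
  [1,3] S\N   <
    [1,2] "with" : N\PP
    [2,3] "slowly" : (S\N)\(N\PP)

[0,1] S/(S\N)  lex  "the"
[1,2] N\PP  lex  "with"
[2,3] (S\N)\(N\PP)  lex  "slowly"
[1,3] S\N  <  k=2
[0,3] S  >  k=1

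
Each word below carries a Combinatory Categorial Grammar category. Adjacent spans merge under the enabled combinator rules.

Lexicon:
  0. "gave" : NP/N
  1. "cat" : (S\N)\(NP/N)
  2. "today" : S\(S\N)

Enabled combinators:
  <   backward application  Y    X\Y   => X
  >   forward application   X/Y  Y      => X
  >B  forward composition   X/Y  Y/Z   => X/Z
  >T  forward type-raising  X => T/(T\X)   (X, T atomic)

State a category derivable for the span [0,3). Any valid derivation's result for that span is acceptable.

S

[0,3] S   <
  [0,2] S\N   <
    [0,1] "gave" : NP/N
    [1,2] "cat" : (S\N)\(NP/N)
  [2,3] "today" : S\(S\N)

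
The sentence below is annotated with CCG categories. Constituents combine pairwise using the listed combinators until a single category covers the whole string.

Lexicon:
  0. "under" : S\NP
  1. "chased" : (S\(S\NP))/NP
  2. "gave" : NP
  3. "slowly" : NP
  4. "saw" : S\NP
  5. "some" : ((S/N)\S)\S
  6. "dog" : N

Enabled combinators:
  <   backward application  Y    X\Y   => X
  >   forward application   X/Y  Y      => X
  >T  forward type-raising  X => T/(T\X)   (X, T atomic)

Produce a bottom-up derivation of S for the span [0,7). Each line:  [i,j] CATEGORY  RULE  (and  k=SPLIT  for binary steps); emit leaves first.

[0,1] S\NP  lex  "under"
[1,2] (S\(S\NP))/NP  lex  "chased"
[2,3] NP  lex  "gave"
[1,3] S\(S\NP)  >  k=2
[0,3] S  <  k=1
[3,4] NP  lex  "slowly"
[3,4] S/(S\NP)  >T
[4,5] S\NP  lex  "saw"
[3,5] S  >  k=4
[5,6] ((S/N)\S)\S  lex  "some"
[3,6] (S/N)\S  <  k=5
[0,6] S/N  <  k=3
[6,7] N  lex  "dog"
[0,7] S  >  k=6

[0,7] S   >
  [0,6] S/N   <
    [0,3] S   <
      [0,1] "under" : S\NP
      [1,3] S\(S\NP)   >
        [1,2] "chased" : (S\(S\NP))/NP
        [2,3] "gave" : NP
    [3,6] (S/N)\S   <
      [3,5] S   >
        [3,4] S/(S\NP)   >T
          [3,4] "slowly" : NP
        [4,5] "saw" : S\NP
      [5,6] "some" : ((S/N)\S)\S
  [6,7] "dog" : N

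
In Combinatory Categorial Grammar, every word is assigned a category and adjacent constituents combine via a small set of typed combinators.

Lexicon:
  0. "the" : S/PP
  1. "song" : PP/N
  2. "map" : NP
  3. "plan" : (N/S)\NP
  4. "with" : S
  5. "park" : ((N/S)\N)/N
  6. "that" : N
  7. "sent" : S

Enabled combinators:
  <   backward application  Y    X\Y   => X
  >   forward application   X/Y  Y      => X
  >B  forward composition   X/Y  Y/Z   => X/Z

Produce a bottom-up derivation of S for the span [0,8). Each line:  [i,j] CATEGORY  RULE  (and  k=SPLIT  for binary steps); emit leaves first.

[0,8] S   >
  [0,1] "the" : S/PP
  [1,8] PP   >
    [1,2] "song" : PP/N
    [2,8] N   >
      [2,7] N/S   <
        [2,5] N   >
          [2,4] N/S   <
            [2,3] "map" : NP
            [3,4] "plan" : (N/S)\NP
          [4,5] "with" : S
        [5,7] (N/S)\N   >
          [5,6] "park" : ((N/S)\N)/N
          [6,7] "that" : N
      [7,8] "sent" : S

[0,1] S/PP  lex  "the"
[1,2] PP/N  lex  "song"
[2,3] NP  lex  "map"
[3,4] (N/S)\NP  lex  "plan"
[2,4] N/S  <  k=3
[4,5] S  lex  "with"
[2,5] N  >  k=4
[5,6] ((N/S)\N)/N  lex  "park"
[6,7] N  lex  "that"
[5,7] (N/S)\N  >  k=6
[2,7] N/S  <  k=5
[7,8] S  lex  "sent"
[2,8] N  >  k=7
[1,8] PP  >  k=2
[0,8] S  >  k=1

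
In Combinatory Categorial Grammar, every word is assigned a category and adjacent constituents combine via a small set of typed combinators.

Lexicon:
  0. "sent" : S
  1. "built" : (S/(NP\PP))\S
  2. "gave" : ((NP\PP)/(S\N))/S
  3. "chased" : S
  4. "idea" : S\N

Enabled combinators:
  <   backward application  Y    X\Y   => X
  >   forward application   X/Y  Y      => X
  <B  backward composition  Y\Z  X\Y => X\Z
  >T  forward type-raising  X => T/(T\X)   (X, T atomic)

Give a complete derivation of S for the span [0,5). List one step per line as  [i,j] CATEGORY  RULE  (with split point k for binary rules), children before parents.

[0,5] S   >
  [0,2] S/(NP\PP)   <
    [0,1] "sent" : S
    [1,2] "built" : (S/(NP\PP))\S
  [2,5] NP\PP   >
    [2,4] (NP\PP)/(S\N)   >
      [2,3] "gave" : ((NP\PP)/(S\N))/S
      [3,4] "chased" : S
    [4,5] "idea" : S\N

[0,1] S  lex  "sent"
[1,2] (S/(NP\PP))\S  lex  "built"
[0,2] S/(NP\PP)  <  k=1
[2,3] ((NP\PP)/(S\N))/S  lex  "gave"
[3,4] S  lex  "chased"
[2,4] (NP\PP)/(S\N)  >  k=3
[4,5] S\N  lex  "idea"
[2,5] NP\PP  >  k=4
[0,5] S  >  k=2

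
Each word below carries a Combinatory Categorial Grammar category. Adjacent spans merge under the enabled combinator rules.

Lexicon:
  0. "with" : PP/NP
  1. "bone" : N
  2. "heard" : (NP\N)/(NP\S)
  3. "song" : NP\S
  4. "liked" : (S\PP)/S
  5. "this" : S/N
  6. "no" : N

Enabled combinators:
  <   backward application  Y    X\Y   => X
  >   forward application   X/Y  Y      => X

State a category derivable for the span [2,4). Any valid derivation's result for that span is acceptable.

[0,7] S   <
  [0,4] PP   >
    [0,1] "with" : PP/NP
    [1,4] NP   <
      [1,2] "bone" : N
      [2,4] NP\N   >
        [2,3] "heard" : (NP\N)/(NP\S)
        [3,4] "song" : NP\S
  [4,7] S\PP   >
    [4,5] "liked" : (S\PP)/S
    [5,7] S   >
      [5,6] "this" : S/N
      [6,7] "no" : N

NP\N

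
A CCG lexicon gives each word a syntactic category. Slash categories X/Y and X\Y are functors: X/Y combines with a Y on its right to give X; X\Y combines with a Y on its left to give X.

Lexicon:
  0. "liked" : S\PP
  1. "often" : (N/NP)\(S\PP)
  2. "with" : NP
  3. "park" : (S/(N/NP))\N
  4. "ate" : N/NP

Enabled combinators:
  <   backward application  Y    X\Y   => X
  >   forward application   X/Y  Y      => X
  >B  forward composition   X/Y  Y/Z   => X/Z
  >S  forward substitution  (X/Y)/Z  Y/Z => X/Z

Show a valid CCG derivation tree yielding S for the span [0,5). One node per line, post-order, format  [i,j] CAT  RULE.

[0,5] S   >
  [0,4] S/(N/NP)   <
    [0,3] N   >
      [0,2] N/NP   <
        [0,1] "liked" : S\PP
        [1,2] "often" : (N/NP)\(S\PP)
      [2,3] "with" : NP
    [3,4] "park" : (S/(N/NP))\N
  [4,5] "ate" : N/NP

[0,1] S\PP  lex  "liked"
[1,2] (N/NP)\(S\PP)  lex  "often"
[0,2] N/NP  <  k=1
[2,3] NP  lex  "with"
[0,3] N  >  k=2
[3,4] (S/(N/NP))\N  lex  "park"
[0,4] S/(N/NP)  <  k=3
[4,5] N/NP  lex  "ate"
[0,5] S  >  k=4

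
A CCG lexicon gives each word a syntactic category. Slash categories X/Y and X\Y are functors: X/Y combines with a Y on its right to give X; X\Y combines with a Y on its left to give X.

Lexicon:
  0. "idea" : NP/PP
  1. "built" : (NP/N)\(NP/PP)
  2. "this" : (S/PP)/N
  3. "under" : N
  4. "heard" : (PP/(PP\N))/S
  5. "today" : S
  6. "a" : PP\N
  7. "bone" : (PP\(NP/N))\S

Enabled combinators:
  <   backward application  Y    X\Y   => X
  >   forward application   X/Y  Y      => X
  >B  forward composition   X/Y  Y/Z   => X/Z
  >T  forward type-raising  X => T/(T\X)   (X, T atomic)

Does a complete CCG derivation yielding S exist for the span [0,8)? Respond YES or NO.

NP/PP (NP/N)\(NP/PP) (S/PP)/N N (PP/(PP\N))/S S PP\N (PP\(NP/N))\S
CKY chart[0,8] = {N/(N\PP), NP/(NP\PP), PP, PP/(PP\PP), S/(S\PP)}; S ∉ chart

NO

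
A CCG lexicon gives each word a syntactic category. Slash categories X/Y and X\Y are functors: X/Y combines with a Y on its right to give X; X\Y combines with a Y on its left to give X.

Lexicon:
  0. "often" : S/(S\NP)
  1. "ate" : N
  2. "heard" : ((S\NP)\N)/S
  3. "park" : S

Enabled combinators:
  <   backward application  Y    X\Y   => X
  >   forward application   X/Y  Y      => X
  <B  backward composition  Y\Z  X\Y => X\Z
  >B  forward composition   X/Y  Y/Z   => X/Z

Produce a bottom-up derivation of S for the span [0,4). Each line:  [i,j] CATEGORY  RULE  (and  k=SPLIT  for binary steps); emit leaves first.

[0,1] S/(S\NP)  lex  "often"
[1,2] N  lex  "ate"
[2,3] ((S\NP)\N)/S  lex  "heard"
[3,4] S  lex  "park"
[2,4] (S\NP)\N  >  k=3
[1,4] S\NP  <  k=2
[0,4] S  >  k=1

[0,4] S   >
  [0,1] "often" : S/(S\NP)
  [1,4] S\NP   <
    [1,2] "ate" : N
    [2,4] (S\NP)\N   >
      [2,3] "heard" : ((S\NP)\N)/S
      [3,4] "park" : S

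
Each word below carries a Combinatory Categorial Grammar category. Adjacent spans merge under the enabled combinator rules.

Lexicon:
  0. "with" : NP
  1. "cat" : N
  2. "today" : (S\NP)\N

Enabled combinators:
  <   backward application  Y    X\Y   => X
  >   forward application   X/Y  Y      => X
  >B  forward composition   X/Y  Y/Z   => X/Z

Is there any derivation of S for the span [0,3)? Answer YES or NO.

YES

[0,3] S   <
  [0,1] "with" : NP
  [1,3] S\NP   <
    [1,2] "cat" : N
    [2,3] "today" : (S\NP)\N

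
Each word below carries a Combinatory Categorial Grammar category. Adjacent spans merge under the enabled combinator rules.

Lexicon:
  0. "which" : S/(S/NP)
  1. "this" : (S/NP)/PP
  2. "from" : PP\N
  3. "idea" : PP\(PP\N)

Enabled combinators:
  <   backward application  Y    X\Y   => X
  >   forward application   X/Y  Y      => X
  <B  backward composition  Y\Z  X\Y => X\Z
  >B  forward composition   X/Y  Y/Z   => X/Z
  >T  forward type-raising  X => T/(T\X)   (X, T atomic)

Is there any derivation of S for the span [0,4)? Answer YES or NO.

[0,4] S   >
  [0,2] S/PP   >B
    [0,1] "which" : S/(S/NP)
    [1,2] "this" : (S/NP)/PP
  [2,4] PP   <
    [2,3] "from" : PP\N
    [3,4] "idea" : PP\(PP\N)

YES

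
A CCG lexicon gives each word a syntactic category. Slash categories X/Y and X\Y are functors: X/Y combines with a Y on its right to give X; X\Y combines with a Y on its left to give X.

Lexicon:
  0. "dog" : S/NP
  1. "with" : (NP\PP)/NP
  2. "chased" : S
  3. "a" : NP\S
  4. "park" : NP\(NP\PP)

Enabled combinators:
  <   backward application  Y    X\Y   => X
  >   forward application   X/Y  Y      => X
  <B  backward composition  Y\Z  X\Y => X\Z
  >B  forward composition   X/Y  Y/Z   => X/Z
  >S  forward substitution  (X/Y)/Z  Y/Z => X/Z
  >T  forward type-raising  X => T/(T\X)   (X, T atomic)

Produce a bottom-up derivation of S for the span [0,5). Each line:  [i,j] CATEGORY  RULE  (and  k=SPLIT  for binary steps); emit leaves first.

[0,1] S/NP  lex  "dog"
[1,2] (NP\PP)/NP  lex  "with"
[2,3] S  lex  "chased"
[3,4] NP\S  lex  "a"
[2,4] NP  <  k=3
[1,4] NP\PP  >  k=2
[4,5] NP\(NP\PP)  lex  "park"
[1,5] NP  <  k=4
[0,5] S  >  k=1

[0,5] S   >
  [0,1] "dog" : S/NP
  [1,5] NP   <
    [1,4] NP\PP   >
      [1,2] "with" : (NP\PP)/NP
      [2,4] NP   <
        [2,3] "chased" : S
        [3,4] "a" : NP\S
    [4,5] "park" : NP\(NP\PP)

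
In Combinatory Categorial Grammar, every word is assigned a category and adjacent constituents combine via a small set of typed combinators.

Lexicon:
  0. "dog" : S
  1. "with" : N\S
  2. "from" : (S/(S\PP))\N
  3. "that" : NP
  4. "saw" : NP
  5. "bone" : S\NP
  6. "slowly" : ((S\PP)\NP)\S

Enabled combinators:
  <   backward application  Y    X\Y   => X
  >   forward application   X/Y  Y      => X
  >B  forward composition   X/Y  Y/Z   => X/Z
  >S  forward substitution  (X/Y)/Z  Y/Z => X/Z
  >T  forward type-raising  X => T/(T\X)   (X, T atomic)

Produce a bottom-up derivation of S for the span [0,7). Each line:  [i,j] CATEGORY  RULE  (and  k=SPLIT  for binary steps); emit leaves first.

[0,1] S  lex  "dog"
[0,1] N/(N\S)  >T
[1,2] N\S  lex  "with"
[0,2] N  >  k=1
[2,3] (S/(S\PP))\N  lex  "from"
[0,3] S/(S\PP)  <  k=2
[3,4] NP  lex  "that"
[4,5] NP  lex  "saw"
[5,6] S\NP  lex  "bone"
[4,6] S  <  k=5
[6,7] ((S\PP)\NP)\S  lex  "slowly"
[4,7] (S\PP)\NP  <  k=6
[3,7] S\PP  <  k=4
[0,7] S  >  k=3

[0,7] S   >
  [0,3] S/(S\PP)   <
    [0,2] N   >
      [0,1] N/(N\S)   >T
        [0,1] "dog" : S
      [1,2] "with" : N\S
    [2,3] "from" : (S/(S\PP))\N
  [3,7] S\PP   <
    [3,4] "that" : NP
    [4,7] (S\PP)\NP   <
      [4,6] S   <
        [4,5] "saw" : NP
        [5,6] "bone" : S\NP
      [6,7] "slowly" : ((S\PP)\NP)\S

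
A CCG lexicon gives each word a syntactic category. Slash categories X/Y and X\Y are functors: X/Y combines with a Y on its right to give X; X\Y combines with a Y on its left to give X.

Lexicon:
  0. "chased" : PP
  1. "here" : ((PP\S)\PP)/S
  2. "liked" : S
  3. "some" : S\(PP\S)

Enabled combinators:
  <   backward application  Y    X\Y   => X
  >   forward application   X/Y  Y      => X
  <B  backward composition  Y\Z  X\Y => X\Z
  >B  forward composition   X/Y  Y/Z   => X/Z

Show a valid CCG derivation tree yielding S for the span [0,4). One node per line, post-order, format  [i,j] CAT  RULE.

[0,4] S   <
  [0,3] PP\S   <
    [0,1] "chased" : PP
    [1,3] (PP\S)\PP   >
      [1,2] "here" : ((PP\S)\PP)/S
      [2,3] "liked" : S
  [3,4] "some" : S\(PP\S)

[0,1] PP  lex  "chased"
[1,2] ((PP\S)\PP)/S  lex  "here"
[2,3] S  lex  "liked"
[1,3] (PP\S)\PP  >  k=2
[0,3] PP\S  <  k=1
[3,4] S\(PP\S)  lex  "some"
[0,4] S  <  k=3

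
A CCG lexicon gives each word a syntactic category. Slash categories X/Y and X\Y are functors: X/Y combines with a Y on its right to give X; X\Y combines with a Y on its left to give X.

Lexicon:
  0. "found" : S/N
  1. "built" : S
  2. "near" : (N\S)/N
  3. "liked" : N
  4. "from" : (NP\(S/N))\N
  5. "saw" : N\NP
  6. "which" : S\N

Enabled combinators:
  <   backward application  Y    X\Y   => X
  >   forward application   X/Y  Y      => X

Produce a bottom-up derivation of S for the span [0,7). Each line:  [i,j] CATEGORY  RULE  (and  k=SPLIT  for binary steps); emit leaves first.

[0,7] S   <
  [0,6] N   <
    [0,5] NP   <
      [0,1] "found" : S/N
      [1,5] NP\(S/N)   <
        [1,4] N   <
          [1,2] "built" : S
          [2,4] N\S   >
            [2,3] "near" : (N\S)/N
            [3,4] "liked" : N
        [4,5] "from" : (NP\(S/N))\N
    [5,6] "saw" : N\NP
  [6,7] "which" : S\N

[0,1] S/N  lex  "found"
[1,2] S  lex  "built"
[2,3] (N\S)/N  lex  "near"
[3,4] N  lex  "liked"
[2,4] N\S  >  k=3
[1,4] N  <  k=2
[4,5] (NP\(S/N))\N  lex  "from"
[1,5] NP\(S/N)  <  k=4
[0,5] NP  <  k=1
[5,6] N\NP  lex  "saw"
[0,6] N  <  k=5
[6,7] S\N  lex  "which"
[0,7] S  <  k=6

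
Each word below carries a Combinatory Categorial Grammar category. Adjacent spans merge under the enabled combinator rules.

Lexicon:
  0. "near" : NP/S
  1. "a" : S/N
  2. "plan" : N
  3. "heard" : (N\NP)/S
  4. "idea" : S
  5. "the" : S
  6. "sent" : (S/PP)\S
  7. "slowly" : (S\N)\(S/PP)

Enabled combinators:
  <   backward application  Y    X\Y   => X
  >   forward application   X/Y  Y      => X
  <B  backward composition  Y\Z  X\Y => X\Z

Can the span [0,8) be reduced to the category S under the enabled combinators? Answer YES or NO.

[0,8] S   <
  [0,5] N   <
    [0,3] NP   >
      [0,1] "near" : NP/S
      [1,3] S   >
        [1,2] "a" : S/N
        [2,3] "plan" : N
    [3,5] N\NP   >
      [3,4] "heard" : (N\NP)/S
      [4,5] "idea" : S
  [5,8] S\N   <
    [5,7] S/PP   <
      [5,6] "the" : S
      [6,7] "sent" : (S/PP)\S
    [7,8] "slowly" : (S\N)\(S/PP)

YES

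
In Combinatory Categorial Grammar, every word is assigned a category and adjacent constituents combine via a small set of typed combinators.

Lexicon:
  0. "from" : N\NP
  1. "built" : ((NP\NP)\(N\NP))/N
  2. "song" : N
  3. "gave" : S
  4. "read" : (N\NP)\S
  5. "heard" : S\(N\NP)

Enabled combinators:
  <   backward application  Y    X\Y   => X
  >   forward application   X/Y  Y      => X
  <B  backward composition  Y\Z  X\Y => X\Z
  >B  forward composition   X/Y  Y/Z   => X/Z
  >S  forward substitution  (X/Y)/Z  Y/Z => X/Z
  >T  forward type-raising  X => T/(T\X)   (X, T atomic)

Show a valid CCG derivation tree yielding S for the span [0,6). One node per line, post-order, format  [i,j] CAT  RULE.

[0,6] S   <
  [0,5] N\NP   <B
    [0,3] NP\NP   <
      [0,1] "from" : N\NP
      [1,3] (NP\NP)\(N\NP)   >
        [1,2] "built" : ((NP\NP)\(N\NP))/N
        [2,3] "song" : N
    [3,5] N\NP   <
      [3,4] "gave" : S
      [4,5] "read" : (N\NP)\S
  [5,6] "heard" : S\(N\NP)

[0,1] N\NP  lex  "from"
[1,2] ((NP\NP)\(N\NP))/N  lex  "built"
[2,3] N  lex  "song"
[1,3] (NP\NP)\(N\NP)  >  k=2
[0,3] NP\NP  <  k=1
[3,4] S  lex  "gave"
[4,5] (N\NP)\S  lex  "read"
[3,5] N\NP  <  k=4
[0,5] N\NP  <B  k=3
[5,6] S\(N\NP)  lex  "heard"
[0,6] S  <  k=5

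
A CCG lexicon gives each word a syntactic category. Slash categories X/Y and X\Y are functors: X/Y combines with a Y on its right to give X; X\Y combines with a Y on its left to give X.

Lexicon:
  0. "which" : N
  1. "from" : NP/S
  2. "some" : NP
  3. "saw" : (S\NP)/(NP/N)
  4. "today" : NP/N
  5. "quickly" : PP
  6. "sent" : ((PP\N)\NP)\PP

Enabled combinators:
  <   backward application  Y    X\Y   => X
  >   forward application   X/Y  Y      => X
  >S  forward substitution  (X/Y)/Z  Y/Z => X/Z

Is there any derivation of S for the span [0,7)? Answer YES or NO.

NO

N NP/S NP (S\NP)/(NP/N) NP/N PP ((PP\N)\NP)\PP
CKY chart[0,7] = {PP}; S ∉ chart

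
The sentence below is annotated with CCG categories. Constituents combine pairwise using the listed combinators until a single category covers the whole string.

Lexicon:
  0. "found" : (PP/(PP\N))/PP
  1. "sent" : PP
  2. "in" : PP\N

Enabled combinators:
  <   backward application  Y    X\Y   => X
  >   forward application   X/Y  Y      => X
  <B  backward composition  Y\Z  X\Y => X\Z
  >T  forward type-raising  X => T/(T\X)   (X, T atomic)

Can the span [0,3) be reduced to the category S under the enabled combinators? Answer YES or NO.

NO

(PP/(PP\N))/PP PP PP\N
CKY chart[0,3] = {N/(N\PP), NP/(NP\PP), PP, PP/(PP\PP), S/(S\PP)}; S ∉ chart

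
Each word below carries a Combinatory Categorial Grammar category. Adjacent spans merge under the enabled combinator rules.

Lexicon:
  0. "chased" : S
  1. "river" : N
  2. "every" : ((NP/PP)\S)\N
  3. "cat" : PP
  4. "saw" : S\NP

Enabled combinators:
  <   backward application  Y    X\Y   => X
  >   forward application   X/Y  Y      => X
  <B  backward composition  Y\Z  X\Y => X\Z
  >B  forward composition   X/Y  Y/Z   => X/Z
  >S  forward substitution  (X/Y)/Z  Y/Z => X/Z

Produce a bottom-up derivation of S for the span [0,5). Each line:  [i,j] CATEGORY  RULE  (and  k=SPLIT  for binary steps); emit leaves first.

[0,1] S  lex  "chased"
[1,2] N  lex  "river"
[2,3] ((NP/PP)\S)\N  lex  "every"
[1,3] (NP/PP)\S  <  k=2
[0,3] NP/PP  <  k=1
[3,4] PP  lex  "cat"
[0,4] NP  >  k=3
[4,5] S\NP  lex  "saw"
[0,5] S  <  k=4

[0,5] S   <
  [0,4] NP   >
    [0,3] NP/PP   <
      [0,1] "chased" : S
      [1,3] (NP/PP)\S   <
        [1,2] "river" : N
        [2,3] "every" : ((NP/PP)\S)\N
    [3,4] "cat" : PP
  [4,5] "saw" : S\NP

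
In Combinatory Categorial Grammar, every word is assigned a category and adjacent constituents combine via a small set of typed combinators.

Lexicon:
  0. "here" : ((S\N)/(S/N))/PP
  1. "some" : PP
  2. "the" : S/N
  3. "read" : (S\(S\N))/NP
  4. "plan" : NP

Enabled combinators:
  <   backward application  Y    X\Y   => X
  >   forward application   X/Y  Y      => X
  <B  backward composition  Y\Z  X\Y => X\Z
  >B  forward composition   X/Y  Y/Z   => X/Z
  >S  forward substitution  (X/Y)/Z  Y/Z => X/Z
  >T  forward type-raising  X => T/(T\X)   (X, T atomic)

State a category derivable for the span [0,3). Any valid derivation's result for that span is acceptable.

[0,5] S   <
  [0,3] S\N   >
    [0,2] (S\N)/(S/N)   >
      [0,1] "here" : ((S\N)/(S/N))/PP
      [1,2] "some" : PP
    [2,3] "the" : S/N
  [3,5] S\(S\N)   >
    [3,4] "read" : (S\(S\N))/NP
    [4,5] "plan" : NP

S\N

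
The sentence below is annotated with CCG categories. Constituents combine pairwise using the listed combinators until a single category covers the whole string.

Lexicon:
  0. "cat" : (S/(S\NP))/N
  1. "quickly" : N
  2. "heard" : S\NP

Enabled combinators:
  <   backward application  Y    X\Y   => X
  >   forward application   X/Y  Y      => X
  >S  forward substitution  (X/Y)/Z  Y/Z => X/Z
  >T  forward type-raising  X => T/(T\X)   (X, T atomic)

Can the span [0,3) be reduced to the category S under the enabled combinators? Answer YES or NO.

YES

[0,3] S   >
  [0,2] S/(S\NP)   >
    [0,1] "cat" : (S/(S\NP))/N
    [1,2] "quickly" : N
  [2,3] "heard" : S\NP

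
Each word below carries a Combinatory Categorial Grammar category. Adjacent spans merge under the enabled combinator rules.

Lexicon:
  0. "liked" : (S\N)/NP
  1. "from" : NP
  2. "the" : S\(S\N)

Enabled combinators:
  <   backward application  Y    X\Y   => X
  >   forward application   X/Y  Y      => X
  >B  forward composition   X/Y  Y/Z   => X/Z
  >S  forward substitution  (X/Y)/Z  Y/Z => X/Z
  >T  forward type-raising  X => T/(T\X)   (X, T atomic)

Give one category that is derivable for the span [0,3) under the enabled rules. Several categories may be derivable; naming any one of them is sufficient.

[0,3] S   <
  [0,2] S\N   >
    [0,1] "liked" : (S\N)/NP
    [1,2] "from" : NP
  [2,3] "the" : S\(S\N)

S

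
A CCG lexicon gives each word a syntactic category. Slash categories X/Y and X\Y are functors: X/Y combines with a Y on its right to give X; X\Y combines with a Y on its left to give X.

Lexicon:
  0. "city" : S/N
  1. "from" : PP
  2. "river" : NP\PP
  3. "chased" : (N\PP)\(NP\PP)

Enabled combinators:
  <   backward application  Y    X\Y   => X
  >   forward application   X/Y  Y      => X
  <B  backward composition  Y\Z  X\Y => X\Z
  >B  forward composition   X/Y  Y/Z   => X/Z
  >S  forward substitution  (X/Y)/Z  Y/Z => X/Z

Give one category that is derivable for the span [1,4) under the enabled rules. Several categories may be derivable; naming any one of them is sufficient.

N

[0,4] S   >
  [0,1] "city" : S/N
  [1,4] N   <
    [1,2] "from" : PP
    [2,4] N\PP   <
      [2,3] "river" : NP\PP
      [3,4] "chased" : (N\PP)\(NP\PP)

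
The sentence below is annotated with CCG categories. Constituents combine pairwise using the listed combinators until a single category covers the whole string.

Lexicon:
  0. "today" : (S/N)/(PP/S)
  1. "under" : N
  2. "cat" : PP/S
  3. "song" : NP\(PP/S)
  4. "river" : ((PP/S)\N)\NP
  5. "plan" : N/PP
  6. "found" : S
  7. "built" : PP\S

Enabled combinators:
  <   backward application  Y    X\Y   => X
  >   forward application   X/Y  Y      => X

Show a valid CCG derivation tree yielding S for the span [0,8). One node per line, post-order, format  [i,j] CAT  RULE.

[0,8] S   >
  [0,5] S/N   >
    [0,1] "today" : (S/N)/(PP/S)
    [1,5] PP/S   <
      [1,2] "under" : N
      [2,5] (PP/S)\N   <
        [2,4] NP   <
          [2,3] "cat" : PP/S
          [3,4] "song" : NP\(PP/S)
        [4,5] "river" : ((PP/S)\N)\NP
  [5,8] N   >
    [5,6] "plan" : N/PP
    [6,8] PP   <
      [6,7] "found" : S
      [7,8] "built" : PP\S

[0,1] (S/N)/(PP/S)  lex  "today"
[1,2] N  lex  "under"
[2,3] PP/S  lex  "cat"
[3,4] NP\(PP/S)  lex  "song"
[2,4] NP  <  k=3
[4,5] ((PP/S)\N)\NP  lex  "river"
[2,5] (PP/S)\N  <  k=4
[1,5] PP/S  <  k=2
[0,5] S/N  >  k=1
[5,6] N/PP  lex  "plan"
[6,7] S  lex  "found"
[7,8] PP\S  lex  "built"
[6,8] PP  <  k=7
[5,8] N  >  k=6
[0,8] S  >  k=5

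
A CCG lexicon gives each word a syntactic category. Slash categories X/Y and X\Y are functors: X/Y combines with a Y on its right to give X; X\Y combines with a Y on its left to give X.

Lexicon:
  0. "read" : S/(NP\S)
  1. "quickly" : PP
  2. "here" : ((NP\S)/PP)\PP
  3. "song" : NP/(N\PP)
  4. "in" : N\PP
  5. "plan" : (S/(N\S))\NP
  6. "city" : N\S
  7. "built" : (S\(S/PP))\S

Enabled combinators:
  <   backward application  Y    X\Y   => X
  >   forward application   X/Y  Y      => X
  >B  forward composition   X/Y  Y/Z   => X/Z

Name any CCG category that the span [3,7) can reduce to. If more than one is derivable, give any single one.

[0,8] S   <
  [0,3] S/PP   >B
    [0,1] "read" : S/(NP\S)
    [1,3] (NP\S)/PP   <
      [1,2] "quickly" : PP
      [2,3] "here" : ((NP\S)/PP)\PP
  [3,8] S\(S/PP)   <
    [3,7] S   >
      [3,6] S/(N\S)   <
        [3,5] NP   >
          [3,4] "song" : NP/(N\PP)
          [4,5] "in" : N\PP
        [5,6] "plan" : (S/(N\S))\NP
      [6,7] "city" : N\S
    [7,8] "built" : (S\(S/PP))\S

S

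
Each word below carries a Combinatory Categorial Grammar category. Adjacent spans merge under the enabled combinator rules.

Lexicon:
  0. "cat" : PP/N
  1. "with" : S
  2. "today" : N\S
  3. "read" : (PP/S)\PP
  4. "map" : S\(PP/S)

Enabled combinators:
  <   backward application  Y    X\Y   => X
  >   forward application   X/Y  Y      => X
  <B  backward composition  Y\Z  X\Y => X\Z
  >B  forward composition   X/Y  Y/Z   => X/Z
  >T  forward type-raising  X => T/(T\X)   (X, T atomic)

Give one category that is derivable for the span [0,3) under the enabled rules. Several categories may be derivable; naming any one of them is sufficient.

[0,5] S   <
  [0,3] PP   >
    [0,1] "cat" : PP/N
    [1,3] N   <
      [1,2] "with" : S
      [2,3] "today" : N\S
  [3,5] S\PP   <B
    [3,4] "read" : (PP/S)\PP
    [4,5] "map" : S\(PP/S)

PP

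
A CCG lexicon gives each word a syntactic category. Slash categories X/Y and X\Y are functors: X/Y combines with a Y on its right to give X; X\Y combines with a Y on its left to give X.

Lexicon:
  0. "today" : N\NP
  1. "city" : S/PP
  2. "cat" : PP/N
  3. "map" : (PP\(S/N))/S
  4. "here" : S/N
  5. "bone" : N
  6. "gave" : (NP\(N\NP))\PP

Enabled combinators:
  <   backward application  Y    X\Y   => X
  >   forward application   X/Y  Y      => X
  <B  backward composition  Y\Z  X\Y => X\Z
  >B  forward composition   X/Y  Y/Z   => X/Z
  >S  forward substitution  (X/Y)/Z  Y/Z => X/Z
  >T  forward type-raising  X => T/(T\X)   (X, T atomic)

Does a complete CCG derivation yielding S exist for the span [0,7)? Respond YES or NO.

N\NP S/PP PP/N (PP\(S/N))/S S/N N (NP\(N\NP))\PP
CKY chart[0,7] = {N/(N\NP), NP, NP/(NP\NP), PP/(PP\NP), S/(S\NP)}; S ∉ chart

NO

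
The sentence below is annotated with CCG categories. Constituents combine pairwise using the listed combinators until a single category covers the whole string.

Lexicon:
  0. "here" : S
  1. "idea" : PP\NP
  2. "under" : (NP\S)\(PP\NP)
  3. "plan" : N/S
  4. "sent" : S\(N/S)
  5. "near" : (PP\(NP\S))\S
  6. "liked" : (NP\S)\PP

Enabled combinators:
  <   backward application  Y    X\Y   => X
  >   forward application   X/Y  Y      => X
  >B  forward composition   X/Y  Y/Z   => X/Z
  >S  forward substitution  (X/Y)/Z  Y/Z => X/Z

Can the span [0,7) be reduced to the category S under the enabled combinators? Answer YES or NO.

S PP\NP (NP\S)\(PP\NP) N/S S\(N/S) (PP\(NP\S))\S (NP\S)\PP
CKY chart[0,7] = {NP}; S ∉ chart

NO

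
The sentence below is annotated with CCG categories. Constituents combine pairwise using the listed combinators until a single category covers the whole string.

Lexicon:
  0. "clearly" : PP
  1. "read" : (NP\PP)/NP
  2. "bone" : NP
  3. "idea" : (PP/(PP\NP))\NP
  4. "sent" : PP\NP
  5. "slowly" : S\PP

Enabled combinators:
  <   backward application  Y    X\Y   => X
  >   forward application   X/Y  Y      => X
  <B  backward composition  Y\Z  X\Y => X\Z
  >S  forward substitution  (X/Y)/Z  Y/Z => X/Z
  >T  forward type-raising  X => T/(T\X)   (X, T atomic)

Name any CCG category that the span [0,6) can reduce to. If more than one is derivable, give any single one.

[0,6] S   <
  [0,5] PP   >
    [0,4] PP/(PP\NP)   <
      [0,3] NP   >
        [0,1] NP/(NP\PP)   >T
          [0,1] "clearly" : PP
        [1,3] NP\PP   >
          [1,2] "read" : (NP\PP)/NP
          [2,3] "bone" : NP
      [3,4] "idea" : (PP/(PP\NP))\NP
    [4,5] "sent" : PP\NP
  [5,6] "slowly" : S\PP

S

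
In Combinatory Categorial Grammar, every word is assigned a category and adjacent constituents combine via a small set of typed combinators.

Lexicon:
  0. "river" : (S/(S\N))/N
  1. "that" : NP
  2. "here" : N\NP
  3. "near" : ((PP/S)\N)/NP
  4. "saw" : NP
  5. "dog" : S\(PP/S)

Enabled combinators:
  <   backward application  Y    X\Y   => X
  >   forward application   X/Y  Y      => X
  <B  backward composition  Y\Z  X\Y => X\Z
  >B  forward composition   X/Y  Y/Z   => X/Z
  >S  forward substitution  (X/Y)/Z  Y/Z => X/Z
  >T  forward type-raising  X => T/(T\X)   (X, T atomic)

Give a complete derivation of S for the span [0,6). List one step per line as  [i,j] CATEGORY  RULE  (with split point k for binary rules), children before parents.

[0,1] (S/(S\N))/N  lex  "river"
[1,2] NP  lex  "that"
[2,3] N\NP  lex  "here"
[1,3] N  <  k=2
[0,3] S/(S\N)  >  k=1
[3,4] ((PP/S)\N)/NP  lex  "near"
[4,5] NP  lex  "saw"
[3,5] (PP/S)\N  >  k=4
[5,6] S\(PP/S)  lex  "dog"
[3,6] S\N  <B  k=5
[0,6] S  >  k=3

[0,6] S   >
  [0,3] S/(S\N)   >
    [0,1] "river" : (S/(S\N))/N
    [1,3] N   <
      [1,2] "that" : NP
      [2,3] "here" : N\NP
  [3,6] S\N   <B
    [3,5] (PP/S)\N   >
      [3,4] "near" : ((PP/S)\N)/NP
      [4,5] "saw" : NP
    [5,6] "dog" : S\(PP/S)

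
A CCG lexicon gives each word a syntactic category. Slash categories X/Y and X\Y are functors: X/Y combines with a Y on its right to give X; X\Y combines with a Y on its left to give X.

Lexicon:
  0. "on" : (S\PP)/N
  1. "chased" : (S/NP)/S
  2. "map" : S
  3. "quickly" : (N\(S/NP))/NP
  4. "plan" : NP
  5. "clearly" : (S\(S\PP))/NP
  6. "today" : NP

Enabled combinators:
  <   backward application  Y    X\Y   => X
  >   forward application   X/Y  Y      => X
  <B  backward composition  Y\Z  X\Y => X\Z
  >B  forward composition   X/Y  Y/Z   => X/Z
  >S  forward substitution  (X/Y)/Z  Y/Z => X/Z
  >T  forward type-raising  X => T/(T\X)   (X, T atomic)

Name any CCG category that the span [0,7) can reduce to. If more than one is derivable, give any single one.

[0,7] S   <
  [0,5] S\PP   >
    [0,1] "on" : (S\PP)/N
    [1,5] N   <
      [1,3] S/NP   >
        [1,2] "chased" : (S/NP)/S
        [2,3] "map" : S
      [3,5] N\(S/NP)   >
        [3,4] "quickly" : (N\(S/NP))/NP
        [4,5] "plan" : NP
  [5,7] S\(S\PP)   >
    [5,6] "clearly" : (S\(S\PP))/NP
    [6,7] "today" : NP

S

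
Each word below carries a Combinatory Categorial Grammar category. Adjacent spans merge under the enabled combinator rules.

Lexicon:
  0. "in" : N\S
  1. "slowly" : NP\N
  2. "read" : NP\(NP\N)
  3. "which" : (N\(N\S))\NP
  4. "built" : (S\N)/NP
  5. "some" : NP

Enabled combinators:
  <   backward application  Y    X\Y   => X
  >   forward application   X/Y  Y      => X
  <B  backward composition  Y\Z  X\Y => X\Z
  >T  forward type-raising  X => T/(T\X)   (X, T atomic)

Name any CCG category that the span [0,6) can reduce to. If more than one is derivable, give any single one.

[0,6] S   <
  [0,4] N   <
    [0,1] "in" : N\S
    [1,4] N\(N\S)   <
      [1,3] NP   <
        [1,2] "slowly" : NP\N
        [2,3] "read" : NP\(NP\N)
      [3,4] "which" : (N\(N\S))\NP
  [4,6] S\N   >
    [4,5] "built" : (S\N)/NP
    [5,6] "some" : NP

S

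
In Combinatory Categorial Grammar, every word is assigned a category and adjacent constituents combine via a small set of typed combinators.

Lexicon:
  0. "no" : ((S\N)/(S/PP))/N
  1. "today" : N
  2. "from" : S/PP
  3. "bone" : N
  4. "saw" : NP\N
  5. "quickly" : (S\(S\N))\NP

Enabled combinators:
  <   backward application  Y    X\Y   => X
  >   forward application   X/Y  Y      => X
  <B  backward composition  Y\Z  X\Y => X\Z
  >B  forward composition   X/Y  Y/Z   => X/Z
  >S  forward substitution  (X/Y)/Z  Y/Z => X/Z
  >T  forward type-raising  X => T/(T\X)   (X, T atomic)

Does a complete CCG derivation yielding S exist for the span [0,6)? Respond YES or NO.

YES

[0,6] S   <
  [0,3] S\N   >
    [0,2] (S\N)/(S/PP)   >
      [0,1] "no" : ((S\N)/(S/PP))/N
      [1,2] "today" : N
    [2,3] "from" : S/PP
  [3,6] S\(S\N)   <
    [3,5] NP   <
      [3,4] "bone" : N
      [4,5] "saw" : NP\N
    [5,6] "quickly" : (S\(S\N))\NP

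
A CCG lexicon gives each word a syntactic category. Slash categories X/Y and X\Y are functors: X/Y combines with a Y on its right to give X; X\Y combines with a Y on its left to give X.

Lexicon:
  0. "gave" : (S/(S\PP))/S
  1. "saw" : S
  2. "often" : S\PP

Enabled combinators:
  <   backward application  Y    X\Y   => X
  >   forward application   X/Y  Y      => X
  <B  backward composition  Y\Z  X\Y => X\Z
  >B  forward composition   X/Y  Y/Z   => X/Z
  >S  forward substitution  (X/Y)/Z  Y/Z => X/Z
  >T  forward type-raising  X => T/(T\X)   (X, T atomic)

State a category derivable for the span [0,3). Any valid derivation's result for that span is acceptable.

S

[0,3] S   >
  [0,2] S/(S\PP)   >
    [0,1] "gave" : (S/(S\PP))/S
    [1,2] "saw" : S
  [2,3] "often" : S\PP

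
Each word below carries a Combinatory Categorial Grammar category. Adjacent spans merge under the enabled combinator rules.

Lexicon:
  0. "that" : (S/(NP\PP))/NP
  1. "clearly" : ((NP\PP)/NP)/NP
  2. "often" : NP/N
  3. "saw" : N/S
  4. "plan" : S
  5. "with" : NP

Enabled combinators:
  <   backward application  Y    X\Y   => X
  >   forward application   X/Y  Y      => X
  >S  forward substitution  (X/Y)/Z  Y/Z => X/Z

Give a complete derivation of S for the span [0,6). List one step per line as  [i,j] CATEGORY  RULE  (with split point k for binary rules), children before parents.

[0,6] S   >
  [0,5] S/NP   >S
    [0,1] "that" : (S/(NP\PP))/NP
    [1,5] (NP\PP)/NP   >
      [1,2] "clearly" : ((NP\PP)/NP)/NP
      [2,5] NP   >
        [2,3] "often" : NP/N
        [3,5] N   >
          [3,4] "saw" : N/S
          [4,5] "plan" : S
  [5,6] "with" : NP

[0,1] (S/(NP\PP))/NP  lex  "that"
[1,2] ((NP\PP)/NP)/NP  lex  "clearly"
[2,3] NP/N  lex  "often"
[3,4] N/S  lex  "saw"
[4,5] S  lex  "plan"
[3,5] N  >  k=4
[2,5] NP  >  k=3
[1,5] (NP\PP)/NP  >  k=2
[0,5] S/NP  >S  k=1
[5,6] NP  lex  "with"
[0,6] S  >  k=5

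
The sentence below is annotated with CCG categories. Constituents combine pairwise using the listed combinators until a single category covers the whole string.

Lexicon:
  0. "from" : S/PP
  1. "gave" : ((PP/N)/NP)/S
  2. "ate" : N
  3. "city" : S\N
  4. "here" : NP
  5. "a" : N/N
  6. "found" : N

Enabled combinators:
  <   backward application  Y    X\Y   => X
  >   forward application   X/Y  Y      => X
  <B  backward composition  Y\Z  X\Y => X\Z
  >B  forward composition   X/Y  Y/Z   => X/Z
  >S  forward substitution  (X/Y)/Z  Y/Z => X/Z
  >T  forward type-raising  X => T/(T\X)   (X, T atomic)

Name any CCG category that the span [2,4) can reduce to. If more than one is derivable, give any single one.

S

[0,7] S   >
  [0,6] S/N   >B
    [0,1] "from" : S/PP
    [1,6] PP/N   >B
      [1,5] PP/N   >
        [1,4] (PP/N)/NP   >
          [1,2] "gave" : ((PP/N)/NP)/S
          [2,4] S   >
            [2,3] S/(S\N)   >T
              [2,3] "ate" : N
            [3,4] "city" : S\N
        [4,5] "here" : NP
      [5,6] "a" : N/N
  [6,7] "found" : N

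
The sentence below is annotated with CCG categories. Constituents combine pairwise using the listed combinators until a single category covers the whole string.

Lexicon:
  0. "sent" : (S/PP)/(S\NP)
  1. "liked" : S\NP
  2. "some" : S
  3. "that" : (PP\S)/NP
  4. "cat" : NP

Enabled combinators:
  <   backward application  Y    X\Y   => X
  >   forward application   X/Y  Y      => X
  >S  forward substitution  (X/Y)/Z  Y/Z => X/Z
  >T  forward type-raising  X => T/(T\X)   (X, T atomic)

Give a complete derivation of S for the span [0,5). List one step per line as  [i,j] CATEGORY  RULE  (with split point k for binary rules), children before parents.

[0,5] S   >
  [0,2] S/PP   >
    [0,1] "sent" : (S/PP)/(S\NP)
    [1,2] "liked" : S\NP
  [2,5] PP   <
    [2,3] "some" : S
    [3,5] PP\S   >
      [3,4] "that" : (PP\S)/NP
      [4,5] "cat" : NP

[0,1] (S/PP)/(S\NP)  lex  "sent"
[1,2] S\NP  lex  "liked"
[0,2] S/PP  >  k=1
[2,3] S  lex  "some"
[3,4] (PP\S)/NP  lex  "that"
[4,5] NP  lex  "cat"
[3,5] PP\S  >  k=4
[2,5] PP  <  k=3
[0,5] S  >  k=2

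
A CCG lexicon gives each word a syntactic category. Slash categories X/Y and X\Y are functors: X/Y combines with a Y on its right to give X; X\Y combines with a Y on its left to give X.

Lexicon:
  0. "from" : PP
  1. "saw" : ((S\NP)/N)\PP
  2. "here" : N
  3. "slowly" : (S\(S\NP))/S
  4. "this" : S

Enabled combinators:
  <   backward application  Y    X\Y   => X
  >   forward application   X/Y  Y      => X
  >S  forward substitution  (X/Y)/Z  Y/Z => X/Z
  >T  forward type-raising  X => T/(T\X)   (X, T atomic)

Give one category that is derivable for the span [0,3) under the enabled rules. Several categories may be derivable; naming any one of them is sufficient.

[0,5] S   <
  [0,3] S\NP   >
    [0,2] (S\NP)/N   <
      [0,1] "from" : PP
      [1,2] "saw" : ((S\NP)/N)\PP
    [2,3] "here" : N
  [3,5] S\(S\NP)   >
    [3,4] "slowly" : (S\(S\NP))/S
    [4,5] "this" : S

S\NP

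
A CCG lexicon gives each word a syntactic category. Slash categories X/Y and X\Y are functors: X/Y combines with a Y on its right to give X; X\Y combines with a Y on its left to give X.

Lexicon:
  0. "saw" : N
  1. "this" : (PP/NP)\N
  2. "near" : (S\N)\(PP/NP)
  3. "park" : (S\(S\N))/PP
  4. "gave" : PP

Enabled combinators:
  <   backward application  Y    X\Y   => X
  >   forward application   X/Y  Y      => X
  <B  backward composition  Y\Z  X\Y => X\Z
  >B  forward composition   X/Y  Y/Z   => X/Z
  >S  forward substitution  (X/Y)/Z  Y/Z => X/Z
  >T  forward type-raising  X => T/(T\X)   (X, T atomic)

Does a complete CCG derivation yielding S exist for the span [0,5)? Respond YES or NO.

YES

[0,5] S   <
  [0,3] S\N   <
    [0,2] PP/NP   <
      [0,1] "saw" : N
      [1,2] "this" : (PP/NP)\N
    [2,3] "near" : (S\N)\(PP/NP)
  [3,5] S\(S\N)   >
    [3,4] "park" : (S\(S\N))/PP
    [4,5] "gave" : PP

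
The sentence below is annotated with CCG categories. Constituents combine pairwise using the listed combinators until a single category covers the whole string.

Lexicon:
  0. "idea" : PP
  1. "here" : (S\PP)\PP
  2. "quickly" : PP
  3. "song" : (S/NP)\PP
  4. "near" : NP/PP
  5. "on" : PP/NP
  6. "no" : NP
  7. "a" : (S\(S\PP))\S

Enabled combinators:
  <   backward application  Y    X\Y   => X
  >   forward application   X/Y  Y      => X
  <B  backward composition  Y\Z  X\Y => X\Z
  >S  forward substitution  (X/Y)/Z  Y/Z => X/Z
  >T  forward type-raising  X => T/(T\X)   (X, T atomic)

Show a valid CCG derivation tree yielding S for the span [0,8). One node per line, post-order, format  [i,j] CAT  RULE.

[0,8] S   <
  [0,2] S\PP   <
    [0,1] "idea" : PP
    [1,2] "here" : (S\PP)\PP
  [2,8] S\(S\PP)   <
    [2,7] S   >
      [2,4] S/NP   <
        [2,3] "quickly" : PP
        [3,4] "song" : (S/NP)\PP
      [4,7] NP   >
        [4,5] "near" : NP/PP
        [5,7] PP   >
          [5,6] "on" : PP/NP
          [6,7] "no" : NP
    [7,8] "a" : (S\(S\PP))\S

[0,1] PP  lex  "idea"
[1,2] (S\PP)\PP  lex  "here"
[0,2] S\PP  <  k=1
[2,3] PP  lex  "quickly"
[3,4] (S/NP)\PP  lex  "song"
[2,4] S/NP  <  k=3
[4,5] NP/PP  lex  "near"
[5,6] PP/NP  lex  "on"
[6,7] NP  lex  "no"
[5,7] PP  >  k=6
[4,7] NP  >  k=5
[2,7] S  >  k=4
[7,8] (S\(S\PP))\S  lex  "a"
[2,8] S\(S\PP)  <  k=7
[0,8] S  <  k=2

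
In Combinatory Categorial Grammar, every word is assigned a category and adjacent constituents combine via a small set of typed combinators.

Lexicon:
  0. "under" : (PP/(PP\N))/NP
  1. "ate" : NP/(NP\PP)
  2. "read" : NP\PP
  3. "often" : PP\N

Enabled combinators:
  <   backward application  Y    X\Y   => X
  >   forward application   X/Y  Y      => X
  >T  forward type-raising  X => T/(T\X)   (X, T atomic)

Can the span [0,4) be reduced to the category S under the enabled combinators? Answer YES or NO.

NO

(PP/(PP\N))/NP NP/(NP\PP) NP\PP PP\N
CKY chart[0,4] = {N/(N\PP), NP/(NP\PP), PP, PP/(PP\PP), S/(S\PP)}; S ∉ chart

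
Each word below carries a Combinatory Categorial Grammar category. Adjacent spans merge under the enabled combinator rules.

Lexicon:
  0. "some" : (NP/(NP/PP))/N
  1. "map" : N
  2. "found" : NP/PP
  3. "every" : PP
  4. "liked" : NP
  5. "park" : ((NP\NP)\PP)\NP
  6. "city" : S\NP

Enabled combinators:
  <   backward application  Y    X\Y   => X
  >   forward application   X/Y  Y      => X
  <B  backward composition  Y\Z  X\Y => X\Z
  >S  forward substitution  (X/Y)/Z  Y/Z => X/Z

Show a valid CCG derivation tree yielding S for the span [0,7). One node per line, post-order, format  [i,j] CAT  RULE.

[0,7] S   <
  [0,3] NP   >
    [0,2] NP/(NP/PP)   >
      [0,1] "some" : (NP/(NP/PP))/N
      [1,2] "map" : N
    [2,3] "found" : NP/PP
  [3,7] S\NP   <B
    [3,6] NP\NP   <
      [3,4] "every" : PP
      [4,6] (NP\NP)\PP   <
        [4,5] "liked" : NP
        [5,6] "park" : ((NP\NP)\PP)\NP
    [6,7] "city" : S\NP

[0,1] (NP/(NP/PP))/N  lex  "some"
[1,2] N  lex  "map"
[0,2] NP/(NP/PP)  >  k=1
[2,3] NP/PP  lex  "found"
[0,3] NP  >  k=2
[3,4] PP  lex  "every"
[4,5] NP  lex  "liked"
[5,6] ((NP\NP)\PP)\NP  lex  "park"
[4,6] (NP\NP)\PP  <  k=5
[3,6] NP\NP  <  k=4
[6,7] S\NP  lex  "city"
[3,7] S\NP  <B  k=6
[0,7] S  <  k=3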